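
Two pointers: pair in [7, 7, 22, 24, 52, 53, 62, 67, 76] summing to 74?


lo=0(7)+hi=8(76)=83
lo=0(7)+hi=7(67)=74

Yes: 7+67=74


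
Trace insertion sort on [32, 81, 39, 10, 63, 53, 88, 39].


Initial: [32, 81, 39, 10, 63, 53, 88, 39]
Insert 81: [32, 81, 39, 10, 63, 53, 88, 39]
Insert 39: [32, 39, 81, 10, 63, 53, 88, 39]
Insert 10: [10, 32, 39, 81, 63, 53, 88, 39]
Insert 63: [10, 32, 39, 63, 81, 53, 88, 39]
Insert 53: [10, 32, 39, 53, 63, 81, 88, 39]
Insert 88: [10, 32, 39, 53, 63, 81, 88, 39]
Insert 39: [10, 32, 39, 39, 53, 63, 81, 88]

Sorted: [10, 32, 39, 39, 53, 63, 81, 88]


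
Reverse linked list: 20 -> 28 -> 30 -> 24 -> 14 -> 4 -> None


Step 1: curr=20, set curr.next=prev(None) | reversed so far: 20
Step 2: curr=28, set curr.next=prev(20) | reversed so far: 28 -> 20
Step 3: curr=30, set curr.next=prev(28) | reversed so far: 30 -> 28 -> 20
Step 4: curr=24, set curr.next=prev(30) | reversed so far: 24 -> 30 -> 28 -> 20
Step 5: curr=14, set curr.next=prev(24) | reversed so far: 14 -> 24 -> 30 -> 28 -> 20
Step 6: curr=4, set curr.next=prev(14) | reversed so far: 4 -> 14 -> 24 -> 30 -> 28 -> 20

4 -> 14 -> 24 -> 30 -> 28 -> 20 -> None


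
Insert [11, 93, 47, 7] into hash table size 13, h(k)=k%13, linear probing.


Insert 11: h=11 -> slot 11
Insert 93: h=2 -> slot 2
Insert 47: h=8 -> slot 8
Insert 7: h=7 -> slot 7

Table: [None, None, 93, None, None, None, None, 7, 47, None, None, 11, None]


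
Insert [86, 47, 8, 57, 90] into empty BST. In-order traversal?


Insert 86: root
Insert 47: L from 86
Insert 8: L from 86 -> L from 47
Insert 57: L from 86 -> R from 47
Insert 90: R from 86

In-order: [8, 47, 57, 86, 90]


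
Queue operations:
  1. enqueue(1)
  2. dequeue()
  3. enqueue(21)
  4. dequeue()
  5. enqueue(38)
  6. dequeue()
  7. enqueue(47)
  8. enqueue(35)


enqueue(1) -> [1]
dequeue()->1, []
enqueue(21) -> [21]
dequeue()->21, []
enqueue(38) -> [38]
dequeue()->38, []
enqueue(47) -> [47]
enqueue(35) -> [47, 35]

Final queue: [47, 35]


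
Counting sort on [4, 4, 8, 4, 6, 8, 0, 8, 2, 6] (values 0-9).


Input: [4, 4, 8, 4, 6, 8, 0, 8, 2, 6]
Counts: [1, 0, 1, 0, 3, 0, 2, 0, 3, 0]

Sorted: [0, 2, 4, 4, 4, 6, 6, 8, 8, 8]


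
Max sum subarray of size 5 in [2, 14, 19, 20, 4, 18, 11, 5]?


[0:5]: 59
[1:6]: 75
[2:7]: 72
[3:8]: 58

Max: 75 at [1:6]


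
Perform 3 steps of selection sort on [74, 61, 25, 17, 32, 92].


Initial: [74, 61, 25, 17, 32, 92]
Step 1: min=17 at 3
  Swap: [17, 61, 25, 74, 32, 92]
Step 2: min=25 at 2
  Swap: [17, 25, 61, 74, 32, 92]
Step 3: min=32 at 4
  Swap: [17, 25, 32, 74, 61, 92]

After 3 steps: [17, 25, 32, 74, 61, 92]


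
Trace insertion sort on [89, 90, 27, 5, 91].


Initial: [89, 90, 27, 5, 91]
Insert 90: [89, 90, 27, 5, 91]
Insert 27: [27, 89, 90, 5, 91]
Insert 5: [5, 27, 89, 90, 91]
Insert 91: [5, 27, 89, 90, 91]

Sorted: [5, 27, 89, 90, 91]


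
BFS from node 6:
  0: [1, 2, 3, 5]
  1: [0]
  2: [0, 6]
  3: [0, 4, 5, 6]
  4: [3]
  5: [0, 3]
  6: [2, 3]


Visit 6, enqueue [2, 3]
Visit 2, enqueue [0]
Visit 3, enqueue [4, 5]
Visit 0, enqueue [1]
Visit 4, enqueue []
Visit 5, enqueue []
Visit 1, enqueue []

BFS order: [6, 2, 3, 0, 4, 5, 1]


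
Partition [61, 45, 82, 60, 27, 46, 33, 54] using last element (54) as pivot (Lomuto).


Pivot: 54
  45 <= 54: swap -> [45, 61, 82, 60, 27, 46, 33, 54]
  27 <= 54: swap -> [45, 27, 82, 60, 61, 46, 33, 54]
  46 <= 54: swap -> [45, 27, 46, 60, 61, 82, 33, 54]
  33 <= 54: swap -> [45, 27, 46, 33, 61, 82, 60, 54]
Place pivot at 4: [45, 27, 46, 33, 54, 82, 60, 61]

Partitioned: [45, 27, 46, 33, 54, 82, 60, 61]


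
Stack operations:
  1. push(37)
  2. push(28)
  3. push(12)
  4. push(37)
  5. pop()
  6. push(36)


push(37) -> [37]
push(28) -> [37, 28]
push(12) -> [37, 28, 12]
push(37) -> [37, 28, 12, 37]
pop()->37, [37, 28, 12]
push(36) -> [37, 28, 12, 36]

Final stack: [37, 28, 12, 36]


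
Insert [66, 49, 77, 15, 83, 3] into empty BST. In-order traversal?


Insert 66: root
Insert 49: L from 66
Insert 77: R from 66
Insert 15: L from 66 -> L from 49
Insert 83: R from 66 -> R from 77
Insert 3: L from 66 -> L from 49 -> L from 15

In-order: [3, 15, 49, 66, 77, 83]


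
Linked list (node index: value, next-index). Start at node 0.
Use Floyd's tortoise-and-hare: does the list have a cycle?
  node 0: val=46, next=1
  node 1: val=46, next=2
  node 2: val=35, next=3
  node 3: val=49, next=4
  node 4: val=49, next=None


Floyd's tortoise (slow, +1) and hare (fast, +2):
  init: slow=0, fast=0
  step 1: slow=1, fast=2
  step 2: slow=2, fast=4
  step 3: fast -> None, no cycle

Cycle: no


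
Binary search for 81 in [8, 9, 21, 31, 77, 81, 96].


Step 1: lo=0, hi=6, mid=3, val=31
Step 2: lo=4, hi=6, mid=5, val=81

Found at index 5


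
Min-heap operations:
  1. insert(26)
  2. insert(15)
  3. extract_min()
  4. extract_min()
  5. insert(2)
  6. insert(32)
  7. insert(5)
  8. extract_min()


insert(26) -> [26]
insert(15) -> [15, 26]
extract_min()->15, [26]
extract_min()->26, []
insert(2) -> [2]
insert(32) -> [2, 32]
insert(5) -> [2, 32, 5]
extract_min()->2, [5, 32]

Final heap: [5, 32]


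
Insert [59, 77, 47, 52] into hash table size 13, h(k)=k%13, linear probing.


Insert 59: h=7 -> slot 7
Insert 77: h=12 -> slot 12
Insert 47: h=8 -> slot 8
Insert 52: h=0 -> slot 0

Table: [52, None, None, None, None, None, None, 59, 47, None, None, None, 77]


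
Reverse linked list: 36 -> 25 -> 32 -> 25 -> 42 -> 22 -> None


Step 1: curr=36, set curr.next=prev(None) | reversed so far: 36
Step 2: curr=25, set curr.next=prev(36) | reversed so far: 25 -> 36
Step 3: curr=32, set curr.next=prev(25) | reversed so far: 32 -> 25 -> 36
Step 4: curr=25, set curr.next=prev(32) | reversed so far: 25 -> 32 -> 25 -> 36
Step 5: curr=42, set curr.next=prev(25) | reversed so far: 42 -> 25 -> 32 -> 25 -> 36
Step 6: curr=22, set curr.next=prev(42) | reversed so far: 22 -> 42 -> 25 -> 32 -> 25 -> 36

22 -> 42 -> 25 -> 32 -> 25 -> 36 -> None


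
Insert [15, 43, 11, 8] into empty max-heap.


Insert 15: [15]
Insert 43: [43, 15]
Insert 11: [43, 15, 11]
Insert 8: [43, 15, 11, 8]

Final heap: [43, 15, 11, 8]


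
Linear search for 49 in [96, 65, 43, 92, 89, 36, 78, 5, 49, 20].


i=0: 96!=49
i=1: 65!=49
i=2: 43!=49
i=3: 92!=49
i=4: 89!=49
i=5: 36!=49
i=6: 78!=49
i=7: 5!=49
i=8: 49==49 found!

Found at 8, 9 comps


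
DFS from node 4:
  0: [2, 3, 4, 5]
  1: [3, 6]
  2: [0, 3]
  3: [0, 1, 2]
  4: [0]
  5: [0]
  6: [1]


Visit 4, push [0]
Visit 0, push [5, 3, 2]
Visit 2, push [3]
Visit 3, push [1]
Visit 1, push [6]
Visit 6, push []
Visit 5, push []

DFS order: [4, 0, 2, 3, 1, 6, 5]


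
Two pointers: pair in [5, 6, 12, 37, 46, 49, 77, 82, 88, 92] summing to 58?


lo=0(5)+hi=9(92)=97
lo=0(5)+hi=8(88)=93
lo=0(5)+hi=7(82)=87
lo=0(5)+hi=6(77)=82
lo=0(5)+hi=5(49)=54
lo=1(6)+hi=5(49)=55
lo=2(12)+hi=5(49)=61
lo=2(12)+hi=4(46)=58

Yes: 12+46=58


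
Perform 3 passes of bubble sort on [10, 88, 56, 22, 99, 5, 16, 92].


Initial: [10, 88, 56, 22, 99, 5, 16, 92]
Pass 1: [10, 56, 22, 88, 5, 16, 92, 99] (5 swaps)
Pass 2: [10, 22, 56, 5, 16, 88, 92, 99] (3 swaps)
Pass 3: [10, 22, 5, 16, 56, 88, 92, 99] (2 swaps)

After 3 passes: [10, 22, 5, 16, 56, 88, 92, 99]


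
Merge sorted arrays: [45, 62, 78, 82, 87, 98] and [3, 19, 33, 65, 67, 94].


Take 3 from B
Take 19 from B
Take 33 from B
Take 45 from A
Take 62 from A
Take 65 from B
Take 67 from B
Take 78 from A
Take 82 from A
Take 87 from A
Take 94 from B

Merged: [3, 19, 33, 45, 62, 65, 67, 78, 82, 87, 94, 98]


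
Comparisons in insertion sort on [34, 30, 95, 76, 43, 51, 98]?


Algorithm: insertion sort
Input: [34, 30, 95, 76, 43, 51, 98]
Sorted: [30, 34, 43, 51, 76, 95, 98]

11


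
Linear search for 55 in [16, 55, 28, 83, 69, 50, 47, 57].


i=0: 16!=55
i=1: 55==55 found!

Found at 1, 2 comps


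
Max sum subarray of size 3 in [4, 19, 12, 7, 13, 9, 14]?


[0:3]: 35
[1:4]: 38
[2:5]: 32
[3:6]: 29
[4:7]: 36

Max: 38 at [1:4]


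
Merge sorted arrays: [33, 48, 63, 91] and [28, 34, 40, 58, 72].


Take 28 from B
Take 33 from A
Take 34 from B
Take 40 from B
Take 48 from A
Take 58 from B
Take 63 from A
Take 72 from B

Merged: [28, 33, 34, 40, 48, 58, 63, 72, 91]


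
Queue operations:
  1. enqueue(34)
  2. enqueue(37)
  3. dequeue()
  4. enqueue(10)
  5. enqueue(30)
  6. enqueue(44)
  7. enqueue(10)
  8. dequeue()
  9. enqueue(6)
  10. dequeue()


enqueue(34) -> [34]
enqueue(37) -> [34, 37]
dequeue()->34, [37]
enqueue(10) -> [37, 10]
enqueue(30) -> [37, 10, 30]
enqueue(44) -> [37, 10, 30, 44]
enqueue(10) -> [37, 10, 30, 44, 10]
dequeue()->37, [10, 30, 44, 10]
enqueue(6) -> [10, 30, 44, 10, 6]
dequeue()->10, [30, 44, 10, 6]

Final queue: [30, 44, 10, 6]


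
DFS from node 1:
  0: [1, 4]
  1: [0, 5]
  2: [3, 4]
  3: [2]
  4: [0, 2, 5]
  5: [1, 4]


Visit 1, push [5, 0]
Visit 0, push [4]
Visit 4, push [5, 2]
Visit 2, push [3]
Visit 3, push []
Visit 5, push []

DFS order: [1, 0, 4, 2, 3, 5]


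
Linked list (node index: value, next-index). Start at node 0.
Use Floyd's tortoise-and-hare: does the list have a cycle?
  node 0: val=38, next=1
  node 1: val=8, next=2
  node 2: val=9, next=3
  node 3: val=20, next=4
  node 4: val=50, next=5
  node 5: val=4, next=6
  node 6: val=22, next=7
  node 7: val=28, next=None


Floyd's tortoise (slow, +1) and hare (fast, +2):
  init: slow=0, fast=0
  step 1: slow=1, fast=2
  step 2: slow=2, fast=4
  step 3: slow=3, fast=6
  step 4: fast 6->7->None, no cycle

Cycle: no


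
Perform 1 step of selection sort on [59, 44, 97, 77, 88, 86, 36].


Initial: [59, 44, 97, 77, 88, 86, 36]
Step 1: min=36 at 6
  Swap: [36, 44, 97, 77, 88, 86, 59]

After 1 step: [36, 44, 97, 77, 88, 86, 59]


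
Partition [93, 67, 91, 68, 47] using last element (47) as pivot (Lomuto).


Pivot: 47
Place pivot at 0: [47, 67, 91, 68, 93]

Partitioned: [47, 67, 91, 68, 93]


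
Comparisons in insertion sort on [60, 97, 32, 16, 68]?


Algorithm: insertion sort
Input: [60, 97, 32, 16, 68]
Sorted: [16, 32, 60, 68, 97]

8


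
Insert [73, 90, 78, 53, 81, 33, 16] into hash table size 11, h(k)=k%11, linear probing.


Insert 73: h=7 -> slot 7
Insert 90: h=2 -> slot 2
Insert 78: h=1 -> slot 1
Insert 53: h=9 -> slot 9
Insert 81: h=4 -> slot 4
Insert 33: h=0 -> slot 0
Insert 16: h=5 -> slot 5

Table: [33, 78, 90, None, 81, 16, None, 73, None, 53, None]


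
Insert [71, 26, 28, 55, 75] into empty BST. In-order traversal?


Insert 71: root
Insert 26: L from 71
Insert 28: L from 71 -> R from 26
Insert 55: L from 71 -> R from 26 -> R from 28
Insert 75: R from 71

In-order: [26, 28, 55, 71, 75]


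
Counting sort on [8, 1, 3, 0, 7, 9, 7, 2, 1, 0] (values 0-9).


Input: [8, 1, 3, 0, 7, 9, 7, 2, 1, 0]
Counts: [2, 2, 1, 1, 0, 0, 0, 2, 1, 1]

Sorted: [0, 0, 1, 1, 2, 3, 7, 7, 8, 9]


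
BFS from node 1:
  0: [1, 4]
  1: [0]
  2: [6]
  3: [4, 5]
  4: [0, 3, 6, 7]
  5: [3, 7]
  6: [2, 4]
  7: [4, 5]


Visit 1, enqueue [0]
Visit 0, enqueue [4]
Visit 4, enqueue [3, 6, 7]
Visit 3, enqueue [5]
Visit 6, enqueue [2]
Visit 7, enqueue []
Visit 5, enqueue []
Visit 2, enqueue []

BFS order: [1, 0, 4, 3, 6, 7, 5, 2]


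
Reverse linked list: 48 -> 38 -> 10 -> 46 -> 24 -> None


Step 1: curr=48, set curr.next=prev(None) | reversed so far: 48
Step 2: curr=38, set curr.next=prev(48) | reversed so far: 38 -> 48
Step 3: curr=10, set curr.next=prev(38) | reversed so far: 10 -> 38 -> 48
Step 4: curr=46, set curr.next=prev(10) | reversed so far: 46 -> 10 -> 38 -> 48
Step 5: curr=24, set curr.next=prev(46) | reversed so far: 24 -> 46 -> 10 -> 38 -> 48

24 -> 46 -> 10 -> 38 -> 48 -> None


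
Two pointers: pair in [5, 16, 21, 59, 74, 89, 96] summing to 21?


lo=0(5)+hi=6(96)=101
lo=0(5)+hi=5(89)=94
lo=0(5)+hi=4(74)=79
lo=0(5)+hi=3(59)=64
lo=0(5)+hi=2(21)=26
lo=0(5)+hi=1(16)=21

Yes: 5+16=21


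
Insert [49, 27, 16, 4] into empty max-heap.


Insert 49: [49]
Insert 27: [49, 27]
Insert 16: [49, 27, 16]
Insert 4: [49, 27, 16, 4]

Final heap: [49, 27, 16, 4]


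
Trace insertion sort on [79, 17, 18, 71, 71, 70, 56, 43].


Initial: [79, 17, 18, 71, 71, 70, 56, 43]
Insert 17: [17, 79, 18, 71, 71, 70, 56, 43]
Insert 18: [17, 18, 79, 71, 71, 70, 56, 43]
Insert 71: [17, 18, 71, 79, 71, 70, 56, 43]
Insert 71: [17, 18, 71, 71, 79, 70, 56, 43]
Insert 70: [17, 18, 70, 71, 71, 79, 56, 43]
Insert 56: [17, 18, 56, 70, 71, 71, 79, 43]
Insert 43: [17, 18, 43, 56, 70, 71, 71, 79]

Sorted: [17, 18, 43, 56, 70, 71, 71, 79]


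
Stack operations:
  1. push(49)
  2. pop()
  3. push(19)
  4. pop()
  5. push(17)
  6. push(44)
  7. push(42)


push(49) -> [49]
pop()->49, []
push(19) -> [19]
pop()->19, []
push(17) -> [17]
push(44) -> [17, 44]
push(42) -> [17, 44, 42]

Final stack: [17, 44, 42]


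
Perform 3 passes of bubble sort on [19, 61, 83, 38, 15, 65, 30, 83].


Initial: [19, 61, 83, 38, 15, 65, 30, 83]
Pass 1: [19, 61, 38, 15, 65, 30, 83, 83] (4 swaps)
Pass 2: [19, 38, 15, 61, 30, 65, 83, 83] (3 swaps)
Pass 3: [19, 15, 38, 30, 61, 65, 83, 83] (2 swaps)

After 3 passes: [19, 15, 38, 30, 61, 65, 83, 83]


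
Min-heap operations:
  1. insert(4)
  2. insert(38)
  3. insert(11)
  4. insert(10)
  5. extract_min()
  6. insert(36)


insert(4) -> [4]
insert(38) -> [4, 38]
insert(11) -> [4, 38, 11]
insert(10) -> [4, 10, 11, 38]
extract_min()->4, [10, 38, 11]
insert(36) -> [10, 36, 11, 38]

Final heap: [10, 36, 11, 38]


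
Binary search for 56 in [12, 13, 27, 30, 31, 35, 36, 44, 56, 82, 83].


Step 1: lo=0, hi=10, mid=5, val=35
Step 2: lo=6, hi=10, mid=8, val=56

Found at index 8


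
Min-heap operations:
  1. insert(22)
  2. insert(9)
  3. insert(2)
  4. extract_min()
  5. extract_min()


insert(22) -> [22]
insert(9) -> [9, 22]
insert(2) -> [2, 22, 9]
extract_min()->2, [9, 22]
extract_min()->9, [22]

Final heap: [22]


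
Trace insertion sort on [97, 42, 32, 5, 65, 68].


Initial: [97, 42, 32, 5, 65, 68]
Insert 42: [42, 97, 32, 5, 65, 68]
Insert 32: [32, 42, 97, 5, 65, 68]
Insert 5: [5, 32, 42, 97, 65, 68]
Insert 65: [5, 32, 42, 65, 97, 68]
Insert 68: [5, 32, 42, 65, 68, 97]

Sorted: [5, 32, 42, 65, 68, 97]


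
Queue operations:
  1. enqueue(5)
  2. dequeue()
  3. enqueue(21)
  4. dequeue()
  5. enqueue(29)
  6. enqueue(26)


enqueue(5) -> [5]
dequeue()->5, []
enqueue(21) -> [21]
dequeue()->21, []
enqueue(29) -> [29]
enqueue(26) -> [29, 26]

Final queue: [29, 26]


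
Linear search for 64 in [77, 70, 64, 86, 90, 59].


i=0: 77!=64
i=1: 70!=64
i=2: 64==64 found!

Found at 2, 3 comps


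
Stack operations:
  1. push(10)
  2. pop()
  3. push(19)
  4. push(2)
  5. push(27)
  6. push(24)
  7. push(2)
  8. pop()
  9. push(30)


push(10) -> [10]
pop()->10, []
push(19) -> [19]
push(2) -> [19, 2]
push(27) -> [19, 2, 27]
push(24) -> [19, 2, 27, 24]
push(2) -> [19, 2, 27, 24, 2]
pop()->2, [19, 2, 27, 24]
push(30) -> [19, 2, 27, 24, 30]

Final stack: [19, 2, 27, 24, 30]


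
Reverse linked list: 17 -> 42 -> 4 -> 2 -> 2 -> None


Step 1: curr=17, set curr.next=prev(None) | reversed so far: 17
Step 2: curr=42, set curr.next=prev(17) | reversed so far: 42 -> 17
Step 3: curr=4, set curr.next=prev(42) | reversed so far: 4 -> 42 -> 17
Step 4: curr=2, set curr.next=prev(4) | reversed so far: 2 -> 4 -> 42 -> 17
Step 5: curr=2, set curr.next=prev(2) | reversed so far: 2 -> 2 -> 4 -> 42 -> 17

2 -> 2 -> 4 -> 42 -> 17 -> None


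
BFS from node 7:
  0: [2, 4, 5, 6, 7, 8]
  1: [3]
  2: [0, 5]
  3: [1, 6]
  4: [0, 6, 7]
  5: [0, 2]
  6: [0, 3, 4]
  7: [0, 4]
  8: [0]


Visit 7, enqueue [0, 4]
Visit 0, enqueue [2, 5, 6, 8]
Visit 4, enqueue []
Visit 2, enqueue []
Visit 5, enqueue []
Visit 6, enqueue [3]
Visit 8, enqueue []
Visit 3, enqueue [1]
Visit 1, enqueue []

BFS order: [7, 0, 4, 2, 5, 6, 8, 3, 1]


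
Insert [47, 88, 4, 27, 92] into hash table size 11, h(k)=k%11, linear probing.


Insert 47: h=3 -> slot 3
Insert 88: h=0 -> slot 0
Insert 4: h=4 -> slot 4
Insert 27: h=5 -> slot 5
Insert 92: h=4, 2 probes -> slot 6

Table: [88, None, None, 47, 4, 27, 92, None, None, None, None]


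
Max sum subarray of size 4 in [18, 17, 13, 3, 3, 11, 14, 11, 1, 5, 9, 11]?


[0:4]: 51
[1:5]: 36
[2:6]: 30
[3:7]: 31
[4:8]: 39
[5:9]: 37
[6:10]: 31
[7:11]: 26
[8:12]: 26

Max: 51 at [0:4]


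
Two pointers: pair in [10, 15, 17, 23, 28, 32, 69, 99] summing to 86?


lo=0(10)+hi=7(99)=109
lo=0(10)+hi=6(69)=79
lo=1(15)+hi=6(69)=84
lo=2(17)+hi=6(69)=86

Yes: 17+69=86


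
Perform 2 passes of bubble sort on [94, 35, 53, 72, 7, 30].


Initial: [94, 35, 53, 72, 7, 30]
Pass 1: [35, 53, 72, 7, 30, 94] (5 swaps)
Pass 2: [35, 53, 7, 30, 72, 94] (2 swaps)

After 2 passes: [35, 53, 7, 30, 72, 94]


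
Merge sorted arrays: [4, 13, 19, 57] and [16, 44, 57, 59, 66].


Take 4 from A
Take 13 from A
Take 16 from B
Take 19 from A
Take 44 from B
Take 57 from A

Merged: [4, 13, 16, 19, 44, 57, 57, 59, 66]


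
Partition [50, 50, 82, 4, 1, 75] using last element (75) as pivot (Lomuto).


Pivot: 75
  50 <= 75: advance i (no swap)
  50 <= 75: advance i (no swap)
  4 <= 75: swap -> [50, 50, 4, 82, 1, 75]
  1 <= 75: swap -> [50, 50, 4, 1, 82, 75]
Place pivot at 4: [50, 50, 4, 1, 75, 82]

Partitioned: [50, 50, 4, 1, 75, 82]


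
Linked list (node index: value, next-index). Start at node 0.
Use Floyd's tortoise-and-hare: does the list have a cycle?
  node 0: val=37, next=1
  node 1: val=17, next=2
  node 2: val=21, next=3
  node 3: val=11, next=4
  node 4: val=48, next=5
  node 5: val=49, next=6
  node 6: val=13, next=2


Floyd's tortoise (slow, +1) and hare (fast, +2):
  init: slow=0, fast=0
  step 1: slow=1, fast=2
  step 2: slow=2, fast=4
  step 3: slow=3, fast=6
  step 4: slow=4, fast=3
  step 5: slow=5, fast=5
  slow == fast at node 5: cycle detected

Cycle: yes


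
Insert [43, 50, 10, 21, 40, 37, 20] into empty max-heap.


Insert 43: [43]
Insert 50: [50, 43]
Insert 10: [50, 43, 10]
Insert 21: [50, 43, 10, 21]
Insert 40: [50, 43, 10, 21, 40]
Insert 37: [50, 43, 37, 21, 40, 10]
Insert 20: [50, 43, 37, 21, 40, 10, 20]

Final heap: [50, 43, 37, 21, 40, 10, 20]


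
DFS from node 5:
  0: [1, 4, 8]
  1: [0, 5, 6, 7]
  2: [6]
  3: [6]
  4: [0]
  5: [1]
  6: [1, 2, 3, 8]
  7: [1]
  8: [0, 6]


Visit 5, push [1]
Visit 1, push [7, 6, 0]
Visit 0, push [8, 4]
Visit 4, push []
Visit 8, push [6]
Visit 6, push [3, 2]
Visit 2, push []
Visit 3, push []
Visit 7, push []

DFS order: [5, 1, 0, 4, 8, 6, 2, 3, 7]


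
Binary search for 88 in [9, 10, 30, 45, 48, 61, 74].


Step 1: lo=0, hi=6, mid=3, val=45
Step 2: lo=4, hi=6, mid=5, val=61
Step 3: lo=6, hi=6, mid=6, val=74

Not found


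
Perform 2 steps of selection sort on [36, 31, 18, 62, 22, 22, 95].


Initial: [36, 31, 18, 62, 22, 22, 95]
Step 1: min=18 at 2
  Swap: [18, 31, 36, 62, 22, 22, 95]
Step 2: min=22 at 4
  Swap: [18, 22, 36, 62, 31, 22, 95]

After 2 steps: [18, 22, 36, 62, 31, 22, 95]


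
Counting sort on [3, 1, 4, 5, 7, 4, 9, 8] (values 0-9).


Input: [3, 1, 4, 5, 7, 4, 9, 8]
Counts: [0, 1, 0, 1, 2, 1, 0, 1, 1, 1]

Sorted: [1, 3, 4, 4, 5, 7, 8, 9]


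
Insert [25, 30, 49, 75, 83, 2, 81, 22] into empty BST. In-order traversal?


Insert 25: root
Insert 30: R from 25
Insert 49: R from 25 -> R from 30
Insert 75: R from 25 -> R from 30 -> R from 49
Insert 83: R from 25 -> R from 30 -> R from 49 -> R from 75
Insert 2: L from 25
Insert 81: R from 25 -> R from 30 -> R from 49 -> R from 75 -> L from 83
Insert 22: L from 25 -> R from 2

In-order: [2, 22, 25, 30, 49, 75, 81, 83]


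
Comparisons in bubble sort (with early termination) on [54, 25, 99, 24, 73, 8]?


Algorithm: bubble sort (with early termination)
Input: [54, 25, 99, 24, 73, 8]
Sorted: [8, 24, 25, 54, 73, 99]

15


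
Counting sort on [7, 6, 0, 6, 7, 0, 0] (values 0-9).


Input: [7, 6, 0, 6, 7, 0, 0]
Counts: [3, 0, 0, 0, 0, 0, 2, 2, 0, 0]

Sorted: [0, 0, 0, 6, 6, 7, 7]


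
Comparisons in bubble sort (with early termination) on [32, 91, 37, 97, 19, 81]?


Algorithm: bubble sort (with early termination)
Input: [32, 91, 37, 97, 19, 81]
Sorted: [19, 32, 37, 81, 91, 97]

15


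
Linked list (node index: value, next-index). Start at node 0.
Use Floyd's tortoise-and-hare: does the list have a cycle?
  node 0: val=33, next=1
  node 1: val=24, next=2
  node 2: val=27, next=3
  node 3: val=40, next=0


Floyd's tortoise (slow, +1) and hare (fast, +2):
  init: slow=0, fast=0
  step 1: slow=1, fast=2
  step 2: slow=2, fast=0
  step 3: slow=3, fast=2
  step 4: slow=0, fast=0
  slow == fast at node 0: cycle detected

Cycle: yes


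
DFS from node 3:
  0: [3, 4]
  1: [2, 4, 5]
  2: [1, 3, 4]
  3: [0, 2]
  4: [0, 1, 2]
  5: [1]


Visit 3, push [2, 0]
Visit 0, push [4]
Visit 4, push [2, 1]
Visit 1, push [5, 2]
Visit 2, push []
Visit 5, push []

DFS order: [3, 0, 4, 1, 2, 5]


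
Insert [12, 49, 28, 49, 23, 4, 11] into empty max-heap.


Insert 12: [12]
Insert 49: [49, 12]
Insert 28: [49, 12, 28]
Insert 49: [49, 49, 28, 12]
Insert 23: [49, 49, 28, 12, 23]
Insert 4: [49, 49, 28, 12, 23, 4]
Insert 11: [49, 49, 28, 12, 23, 4, 11]

Final heap: [49, 49, 28, 12, 23, 4, 11]


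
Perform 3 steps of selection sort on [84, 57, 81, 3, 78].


Initial: [84, 57, 81, 3, 78]
Step 1: min=3 at 3
  Swap: [3, 57, 81, 84, 78]
Step 2: min=57 at 1
  Swap: [3, 57, 81, 84, 78]
Step 3: min=78 at 4
  Swap: [3, 57, 78, 84, 81]

After 3 steps: [3, 57, 78, 84, 81]


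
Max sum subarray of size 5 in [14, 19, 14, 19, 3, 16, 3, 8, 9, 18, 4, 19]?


[0:5]: 69
[1:6]: 71
[2:7]: 55
[3:8]: 49
[4:9]: 39
[5:10]: 54
[6:11]: 42
[7:12]: 58

Max: 71 at [1:6]


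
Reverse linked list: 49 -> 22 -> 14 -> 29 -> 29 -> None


Step 1: curr=49, set curr.next=prev(None) | reversed so far: 49
Step 2: curr=22, set curr.next=prev(49) | reversed so far: 22 -> 49
Step 3: curr=14, set curr.next=prev(22) | reversed so far: 14 -> 22 -> 49
Step 4: curr=29, set curr.next=prev(14) | reversed so far: 29 -> 14 -> 22 -> 49
Step 5: curr=29, set curr.next=prev(29) | reversed so far: 29 -> 29 -> 14 -> 22 -> 49

29 -> 29 -> 14 -> 22 -> 49 -> None


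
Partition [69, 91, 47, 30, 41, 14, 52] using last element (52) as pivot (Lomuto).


Pivot: 52
  47 <= 52: swap -> [47, 91, 69, 30, 41, 14, 52]
  30 <= 52: swap -> [47, 30, 69, 91, 41, 14, 52]
  41 <= 52: swap -> [47, 30, 41, 91, 69, 14, 52]
  14 <= 52: swap -> [47, 30, 41, 14, 69, 91, 52]
Place pivot at 4: [47, 30, 41, 14, 52, 91, 69]

Partitioned: [47, 30, 41, 14, 52, 91, 69]


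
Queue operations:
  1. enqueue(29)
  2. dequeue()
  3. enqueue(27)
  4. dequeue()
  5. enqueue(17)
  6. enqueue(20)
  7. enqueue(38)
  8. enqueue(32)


enqueue(29) -> [29]
dequeue()->29, []
enqueue(27) -> [27]
dequeue()->27, []
enqueue(17) -> [17]
enqueue(20) -> [17, 20]
enqueue(38) -> [17, 20, 38]
enqueue(32) -> [17, 20, 38, 32]

Final queue: [17, 20, 38, 32]


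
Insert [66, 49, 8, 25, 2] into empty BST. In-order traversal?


Insert 66: root
Insert 49: L from 66
Insert 8: L from 66 -> L from 49
Insert 25: L from 66 -> L from 49 -> R from 8
Insert 2: L from 66 -> L from 49 -> L from 8

In-order: [2, 8, 25, 49, 66]


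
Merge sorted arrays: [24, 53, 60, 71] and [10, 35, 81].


Take 10 from B
Take 24 from A
Take 35 from B
Take 53 from A
Take 60 from A
Take 71 from A

Merged: [10, 24, 35, 53, 60, 71, 81]


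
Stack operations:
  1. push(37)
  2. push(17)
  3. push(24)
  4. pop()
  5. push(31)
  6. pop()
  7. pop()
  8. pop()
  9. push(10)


push(37) -> [37]
push(17) -> [37, 17]
push(24) -> [37, 17, 24]
pop()->24, [37, 17]
push(31) -> [37, 17, 31]
pop()->31, [37, 17]
pop()->17, [37]
pop()->37, []
push(10) -> [10]

Final stack: [10]


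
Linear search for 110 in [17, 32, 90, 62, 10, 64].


i=0: 17!=110
i=1: 32!=110
i=2: 90!=110
i=3: 62!=110
i=4: 10!=110
i=5: 64!=110

Not found, 6 comps


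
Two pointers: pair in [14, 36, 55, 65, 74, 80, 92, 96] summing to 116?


lo=0(14)+hi=7(96)=110
lo=1(36)+hi=7(96)=132
lo=1(36)+hi=6(92)=128
lo=1(36)+hi=5(80)=116

Yes: 36+80=116


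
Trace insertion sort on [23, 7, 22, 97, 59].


Initial: [23, 7, 22, 97, 59]
Insert 7: [7, 23, 22, 97, 59]
Insert 22: [7, 22, 23, 97, 59]
Insert 97: [7, 22, 23, 97, 59]
Insert 59: [7, 22, 23, 59, 97]

Sorted: [7, 22, 23, 59, 97]


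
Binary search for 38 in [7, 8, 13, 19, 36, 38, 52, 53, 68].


Step 1: lo=0, hi=8, mid=4, val=36
Step 2: lo=5, hi=8, mid=6, val=52
Step 3: lo=5, hi=5, mid=5, val=38

Found at index 5


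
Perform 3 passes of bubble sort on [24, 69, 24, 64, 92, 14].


Initial: [24, 69, 24, 64, 92, 14]
Pass 1: [24, 24, 64, 69, 14, 92] (3 swaps)
Pass 2: [24, 24, 64, 14, 69, 92] (1 swaps)
Pass 3: [24, 24, 14, 64, 69, 92] (1 swaps)

After 3 passes: [24, 24, 14, 64, 69, 92]


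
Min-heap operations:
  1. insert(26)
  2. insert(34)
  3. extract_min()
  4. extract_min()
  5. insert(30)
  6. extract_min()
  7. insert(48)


insert(26) -> [26]
insert(34) -> [26, 34]
extract_min()->26, [34]
extract_min()->34, []
insert(30) -> [30]
extract_min()->30, []
insert(48) -> [48]

Final heap: [48]


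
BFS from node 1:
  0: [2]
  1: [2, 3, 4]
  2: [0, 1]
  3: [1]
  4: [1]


Visit 1, enqueue [2, 3, 4]
Visit 2, enqueue [0]
Visit 3, enqueue []
Visit 4, enqueue []
Visit 0, enqueue []

BFS order: [1, 2, 3, 4, 0]


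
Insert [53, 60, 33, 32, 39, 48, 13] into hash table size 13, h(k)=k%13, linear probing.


Insert 53: h=1 -> slot 1
Insert 60: h=8 -> slot 8
Insert 33: h=7 -> slot 7
Insert 32: h=6 -> slot 6
Insert 39: h=0 -> slot 0
Insert 48: h=9 -> slot 9
Insert 13: h=0, 2 probes -> slot 2

Table: [39, 53, 13, None, None, None, 32, 33, 60, 48, None, None, None]


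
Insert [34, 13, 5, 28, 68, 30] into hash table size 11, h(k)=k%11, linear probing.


Insert 34: h=1 -> slot 1
Insert 13: h=2 -> slot 2
Insert 5: h=5 -> slot 5
Insert 28: h=6 -> slot 6
Insert 68: h=2, 1 probes -> slot 3
Insert 30: h=8 -> slot 8

Table: [None, 34, 13, 68, None, 5, 28, None, 30, None, None]


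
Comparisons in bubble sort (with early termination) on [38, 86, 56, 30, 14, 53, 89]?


Algorithm: bubble sort (with early termination)
Input: [38, 86, 56, 30, 14, 53, 89]
Sorted: [14, 30, 38, 53, 56, 86, 89]

20


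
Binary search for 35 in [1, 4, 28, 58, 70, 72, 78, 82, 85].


Step 1: lo=0, hi=8, mid=4, val=70
Step 2: lo=0, hi=3, mid=1, val=4
Step 3: lo=2, hi=3, mid=2, val=28
Step 4: lo=3, hi=3, mid=3, val=58

Not found


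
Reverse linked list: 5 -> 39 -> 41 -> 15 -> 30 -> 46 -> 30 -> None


Step 1: curr=5, set curr.next=prev(None) | reversed so far: 5
Step 2: curr=39, set curr.next=prev(5) | reversed so far: 39 -> 5
Step 3: curr=41, set curr.next=prev(39) | reversed so far: 41 -> 39 -> 5
Step 4: curr=15, set curr.next=prev(41) | reversed so far: 15 -> 41 -> 39 -> 5
Step 5: curr=30, set curr.next=prev(15) | reversed so far: 30 -> 15 -> 41 -> 39 -> 5
Step 6: curr=46, set curr.next=prev(30) | reversed so far: 46 -> 30 -> 15 -> 41 -> 39 -> 5
Step 7: curr=30, set curr.next=prev(46) | reversed so far: 30 -> 46 -> 30 -> 15 -> 41 -> 39 -> 5

30 -> 46 -> 30 -> 15 -> 41 -> 39 -> 5 -> None


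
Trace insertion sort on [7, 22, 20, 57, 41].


Initial: [7, 22, 20, 57, 41]
Insert 22: [7, 22, 20, 57, 41]
Insert 20: [7, 20, 22, 57, 41]
Insert 57: [7, 20, 22, 57, 41]
Insert 41: [7, 20, 22, 41, 57]

Sorted: [7, 20, 22, 41, 57]


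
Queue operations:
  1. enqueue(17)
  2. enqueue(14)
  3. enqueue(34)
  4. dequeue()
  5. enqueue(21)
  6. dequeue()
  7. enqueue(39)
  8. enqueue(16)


enqueue(17) -> [17]
enqueue(14) -> [17, 14]
enqueue(34) -> [17, 14, 34]
dequeue()->17, [14, 34]
enqueue(21) -> [14, 34, 21]
dequeue()->14, [34, 21]
enqueue(39) -> [34, 21, 39]
enqueue(16) -> [34, 21, 39, 16]

Final queue: [34, 21, 39, 16]


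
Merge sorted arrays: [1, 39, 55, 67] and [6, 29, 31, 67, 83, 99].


Take 1 from A
Take 6 from B
Take 29 from B
Take 31 from B
Take 39 from A
Take 55 from A
Take 67 from A

Merged: [1, 6, 29, 31, 39, 55, 67, 67, 83, 99]


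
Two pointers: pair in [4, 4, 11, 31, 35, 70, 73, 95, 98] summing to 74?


lo=0(4)+hi=8(98)=102
lo=0(4)+hi=7(95)=99
lo=0(4)+hi=6(73)=77
lo=0(4)+hi=5(70)=74

Yes: 4+70=74


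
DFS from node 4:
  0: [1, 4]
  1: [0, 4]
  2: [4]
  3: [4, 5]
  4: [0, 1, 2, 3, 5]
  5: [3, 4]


Visit 4, push [5, 3, 2, 1, 0]
Visit 0, push [1]
Visit 1, push []
Visit 2, push []
Visit 3, push [5]
Visit 5, push []

DFS order: [4, 0, 1, 2, 3, 5]


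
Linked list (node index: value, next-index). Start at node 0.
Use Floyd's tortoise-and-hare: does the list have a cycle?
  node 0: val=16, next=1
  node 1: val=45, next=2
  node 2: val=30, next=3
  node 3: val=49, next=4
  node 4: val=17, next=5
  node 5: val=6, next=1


Floyd's tortoise (slow, +1) and hare (fast, +2):
  init: slow=0, fast=0
  step 1: slow=1, fast=2
  step 2: slow=2, fast=4
  step 3: slow=3, fast=1
  step 4: slow=4, fast=3
  step 5: slow=5, fast=5
  slow == fast at node 5: cycle detected

Cycle: yes


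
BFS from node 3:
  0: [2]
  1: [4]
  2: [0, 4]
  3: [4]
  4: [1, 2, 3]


Visit 3, enqueue [4]
Visit 4, enqueue [1, 2]
Visit 1, enqueue []
Visit 2, enqueue [0]
Visit 0, enqueue []

BFS order: [3, 4, 1, 2, 0]


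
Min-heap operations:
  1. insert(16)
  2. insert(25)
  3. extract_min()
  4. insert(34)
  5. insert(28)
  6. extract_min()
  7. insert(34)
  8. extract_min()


insert(16) -> [16]
insert(25) -> [16, 25]
extract_min()->16, [25]
insert(34) -> [25, 34]
insert(28) -> [25, 34, 28]
extract_min()->25, [28, 34]
insert(34) -> [28, 34, 34]
extract_min()->28, [34, 34]

Final heap: [34, 34]


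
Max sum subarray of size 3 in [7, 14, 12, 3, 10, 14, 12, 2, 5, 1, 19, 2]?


[0:3]: 33
[1:4]: 29
[2:5]: 25
[3:6]: 27
[4:7]: 36
[5:8]: 28
[6:9]: 19
[7:10]: 8
[8:11]: 25
[9:12]: 22

Max: 36 at [4:7]


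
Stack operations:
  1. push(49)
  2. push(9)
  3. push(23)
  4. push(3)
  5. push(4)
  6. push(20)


push(49) -> [49]
push(9) -> [49, 9]
push(23) -> [49, 9, 23]
push(3) -> [49, 9, 23, 3]
push(4) -> [49, 9, 23, 3, 4]
push(20) -> [49, 9, 23, 3, 4, 20]

Final stack: [49, 9, 23, 3, 4, 20]


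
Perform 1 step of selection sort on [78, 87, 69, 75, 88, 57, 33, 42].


Initial: [78, 87, 69, 75, 88, 57, 33, 42]
Step 1: min=33 at 6
  Swap: [33, 87, 69, 75, 88, 57, 78, 42]

After 1 step: [33, 87, 69, 75, 88, 57, 78, 42]


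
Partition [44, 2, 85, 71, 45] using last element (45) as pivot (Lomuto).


Pivot: 45
  44 <= 45: advance i (no swap)
  2 <= 45: advance i (no swap)
Place pivot at 2: [44, 2, 45, 71, 85]

Partitioned: [44, 2, 45, 71, 85]


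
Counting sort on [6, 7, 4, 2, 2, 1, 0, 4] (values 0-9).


Input: [6, 7, 4, 2, 2, 1, 0, 4]
Counts: [1, 1, 2, 0, 2, 0, 1, 1, 0, 0]

Sorted: [0, 1, 2, 2, 4, 4, 6, 7]


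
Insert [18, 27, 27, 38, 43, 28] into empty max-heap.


Insert 18: [18]
Insert 27: [27, 18]
Insert 27: [27, 18, 27]
Insert 38: [38, 27, 27, 18]
Insert 43: [43, 38, 27, 18, 27]
Insert 28: [43, 38, 28, 18, 27, 27]

Final heap: [43, 38, 28, 18, 27, 27]


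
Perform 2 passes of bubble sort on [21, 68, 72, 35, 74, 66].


Initial: [21, 68, 72, 35, 74, 66]
Pass 1: [21, 68, 35, 72, 66, 74] (2 swaps)
Pass 2: [21, 35, 68, 66, 72, 74] (2 swaps)

After 2 passes: [21, 35, 68, 66, 72, 74]


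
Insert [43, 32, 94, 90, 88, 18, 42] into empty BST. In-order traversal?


Insert 43: root
Insert 32: L from 43
Insert 94: R from 43
Insert 90: R from 43 -> L from 94
Insert 88: R from 43 -> L from 94 -> L from 90
Insert 18: L from 43 -> L from 32
Insert 42: L from 43 -> R from 32

In-order: [18, 32, 42, 43, 88, 90, 94]


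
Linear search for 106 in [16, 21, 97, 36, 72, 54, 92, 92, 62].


i=0: 16!=106
i=1: 21!=106
i=2: 97!=106
i=3: 36!=106
i=4: 72!=106
i=5: 54!=106
i=6: 92!=106
i=7: 92!=106
i=8: 62!=106

Not found, 9 comps


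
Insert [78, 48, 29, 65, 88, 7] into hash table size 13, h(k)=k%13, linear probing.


Insert 78: h=0 -> slot 0
Insert 48: h=9 -> slot 9
Insert 29: h=3 -> slot 3
Insert 65: h=0, 1 probes -> slot 1
Insert 88: h=10 -> slot 10
Insert 7: h=7 -> slot 7

Table: [78, 65, None, 29, None, None, None, 7, None, 48, 88, None, None]


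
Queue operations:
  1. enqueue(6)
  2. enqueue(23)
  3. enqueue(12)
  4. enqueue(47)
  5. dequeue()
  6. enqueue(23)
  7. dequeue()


enqueue(6) -> [6]
enqueue(23) -> [6, 23]
enqueue(12) -> [6, 23, 12]
enqueue(47) -> [6, 23, 12, 47]
dequeue()->6, [23, 12, 47]
enqueue(23) -> [23, 12, 47, 23]
dequeue()->23, [12, 47, 23]

Final queue: [12, 47, 23]


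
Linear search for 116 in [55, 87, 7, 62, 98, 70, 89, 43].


i=0: 55!=116
i=1: 87!=116
i=2: 7!=116
i=3: 62!=116
i=4: 98!=116
i=5: 70!=116
i=6: 89!=116
i=7: 43!=116

Not found, 8 comps


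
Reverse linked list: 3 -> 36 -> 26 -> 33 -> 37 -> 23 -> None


Step 1: curr=3, set curr.next=prev(None) | reversed so far: 3
Step 2: curr=36, set curr.next=prev(3) | reversed so far: 36 -> 3
Step 3: curr=26, set curr.next=prev(36) | reversed so far: 26 -> 36 -> 3
Step 4: curr=33, set curr.next=prev(26) | reversed so far: 33 -> 26 -> 36 -> 3
Step 5: curr=37, set curr.next=prev(33) | reversed so far: 37 -> 33 -> 26 -> 36 -> 3
Step 6: curr=23, set curr.next=prev(37) | reversed so far: 23 -> 37 -> 33 -> 26 -> 36 -> 3

23 -> 37 -> 33 -> 26 -> 36 -> 3 -> None


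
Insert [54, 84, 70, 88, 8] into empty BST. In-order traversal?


Insert 54: root
Insert 84: R from 54
Insert 70: R from 54 -> L from 84
Insert 88: R from 54 -> R from 84
Insert 8: L from 54

In-order: [8, 54, 70, 84, 88]


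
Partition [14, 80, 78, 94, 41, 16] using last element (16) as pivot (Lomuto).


Pivot: 16
  14 <= 16: advance i (no swap)
Place pivot at 1: [14, 16, 78, 94, 41, 80]

Partitioned: [14, 16, 78, 94, 41, 80]


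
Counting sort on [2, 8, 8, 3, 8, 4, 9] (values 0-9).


Input: [2, 8, 8, 3, 8, 4, 9]
Counts: [0, 0, 1, 1, 1, 0, 0, 0, 3, 1]

Sorted: [2, 3, 4, 8, 8, 8, 9]


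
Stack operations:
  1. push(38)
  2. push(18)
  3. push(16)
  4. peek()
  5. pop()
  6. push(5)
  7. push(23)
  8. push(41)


push(38) -> [38]
push(18) -> [38, 18]
push(16) -> [38, 18, 16]
peek()->16
pop()->16, [38, 18]
push(5) -> [38, 18, 5]
push(23) -> [38, 18, 5, 23]
push(41) -> [38, 18, 5, 23, 41]

Final stack: [38, 18, 5, 23, 41]


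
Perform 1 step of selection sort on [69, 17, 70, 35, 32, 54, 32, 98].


Initial: [69, 17, 70, 35, 32, 54, 32, 98]
Step 1: min=17 at 1
  Swap: [17, 69, 70, 35, 32, 54, 32, 98]

After 1 step: [17, 69, 70, 35, 32, 54, 32, 98]


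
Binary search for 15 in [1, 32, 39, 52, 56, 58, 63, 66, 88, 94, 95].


Step 1: lo=0, hi=10, mid=5, val=58
Step 2: lo=0, hi=4, mid=2, val=39
Step 3: lo=0, hi=1, mid=0, val=1
Step 4: lo=1, hi=1, mid=1, val=32

Not found


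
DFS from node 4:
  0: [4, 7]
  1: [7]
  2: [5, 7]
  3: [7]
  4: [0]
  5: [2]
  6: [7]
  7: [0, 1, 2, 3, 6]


Visit 4, push [0]
Visit 0, push [7]
Visit 7, push [6, 3, 2, 1]
Visit 1, push []
Visit 2, push [5]
Visit 5, push []
Visit 3, push []
Visit 6, push []

DFS order: [4, 0, 7, 1, 2, 5, 3, 6]


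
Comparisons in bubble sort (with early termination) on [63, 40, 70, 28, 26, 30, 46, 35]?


Algorithm: bubble sort (with early termination)
Input: [63, 40, 70, 28, 26, 30, 46, 35]
Sorted: [26, 28, 30, 35, 40, 46, 63, 70]

25


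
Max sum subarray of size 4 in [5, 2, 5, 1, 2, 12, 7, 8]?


[0:4]: 13
[1:5]: 10
[2:6]: 20
[3:7]: 22
[4:8]: 29

Max: 29 at [4:8]


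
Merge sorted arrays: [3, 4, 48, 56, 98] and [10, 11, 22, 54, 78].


Take 3 from A
Take 4 from A
Take 10 from B
Take 11 from B
Take 22 from B
Take 48 from A
Take 54 from B
Take 56 from A
Take 78 from B

Merged: [3, 4, 10, 11, 22, 48, 54, 56, 78, 98]


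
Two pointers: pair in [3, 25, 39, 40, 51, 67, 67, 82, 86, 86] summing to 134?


lo=0(3)+hi=9(86)=89
lo=1(25)+hi=9(86)=111
lo=2(39)+hi=9(86)=125
lo=3(40)+hi=9(86)=126
lo=4(51)+hi=9(86)=137
lo=4(51)+hi=8(86)=137
lo=4(51)+hi=7(82)=133
lo=5(67)+hi=7(82)=149
lo=5(67)+hi=6(67)=134

Yes: 67+67=134


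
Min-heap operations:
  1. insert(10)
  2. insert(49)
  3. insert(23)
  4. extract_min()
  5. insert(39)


insert(10) -> [10]
insert(49) -> [10, 49]
insert(23) -> [10, 49, 23]
extract_min()->10, [23, 49]
insert(39) -> [23, 49, 39]

Final heap: [23, 49, 39]


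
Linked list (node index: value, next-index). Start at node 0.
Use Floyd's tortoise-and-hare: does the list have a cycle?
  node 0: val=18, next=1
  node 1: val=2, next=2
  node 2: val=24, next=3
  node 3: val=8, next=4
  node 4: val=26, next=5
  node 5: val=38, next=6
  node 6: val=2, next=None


Floyd's tortoise (slow, +1) and hare (fast, +2):
  init: slow=0, fast=0
  step 1: slow=1, fast=2
  step 2: slow=2, fast=4
  step 3: slow=3, fast=6
  step 4: fast -> None, no cycle

Cycle: no


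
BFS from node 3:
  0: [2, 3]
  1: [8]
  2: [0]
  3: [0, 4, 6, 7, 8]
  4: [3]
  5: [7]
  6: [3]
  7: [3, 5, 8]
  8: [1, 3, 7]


Visit 3, enqueue [0, 4, 6, 7, 8]
Visit 0, enqueue [2]
Visit 4, enqueue []
Visit 6, enqueue []
Visit 7, enqueue [5]
Visit 8, enqueue [1]
Visit 2, enqueue []
Visit 5, enqueue []
Visit 1, enqueue []

BFS order: [3, 0, 4, 6, 7, 8, 2, 5, 1]


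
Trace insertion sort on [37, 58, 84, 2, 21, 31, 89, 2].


Initial: [37, 58, 84, 2, 21, 31, 89, 2]
Insert 58: [37, 58, 84, 2, 21, 31, 89, 2]
Insert 84: [37, 58, 84, 2, 21, 31, 89, 2]
Insert 2: [2, 37, 58, 84, 21, 31, 89, 2]
Insert 21: [2, 21, 37, 58, 84, 31, 89, 2]
Insert 31: [2, 21, 31, 37, 58, 84, 89, 2]
Insert 89: [2, 21, 31, 37, 58, 84, 89, 2]
Insert 2: [2, 2, 21, 31, 37, 58, 84, 89]

Sorted: [2, 2, 21, 31, 37, 58, 84, 89]


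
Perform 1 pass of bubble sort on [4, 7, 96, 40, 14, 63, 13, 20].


Initial: [4, 7, 96, 40, 14, 63, 13, 20]
Pass 1: [4, 7, 40, 14, 63, 13, 20, 96] (5 swaps)

After 1 pass: [4, 7, 40, 14, 63, 13, 20, 96]


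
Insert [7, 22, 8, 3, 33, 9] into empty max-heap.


Insert 7: [7]
Insert 22: [22, 7]
Insert 8: [22, 7, 8]
Insert 3: [22, 7, 8, 3]
Insert 33: [33, 22, 8, 3, 7]
Insert 9: [33, 22, 9, 3, 7, 8]

Final heap: [33, 22, 9, 3, 7, 8]


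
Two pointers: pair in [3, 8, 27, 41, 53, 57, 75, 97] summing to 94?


lo=0(3)+hi=7(97)=100
lo=0(3)+hi=6(75)=78
lo=1(8)+hi=6(75)=83
lo=2(27)+hi=6(75)=102
lo=2(27)+hi=5(57)=84
lo=3(41)+hi=5(57)=98
lo=3(41)+hi=4(53)=94

Yes: 41+53=94


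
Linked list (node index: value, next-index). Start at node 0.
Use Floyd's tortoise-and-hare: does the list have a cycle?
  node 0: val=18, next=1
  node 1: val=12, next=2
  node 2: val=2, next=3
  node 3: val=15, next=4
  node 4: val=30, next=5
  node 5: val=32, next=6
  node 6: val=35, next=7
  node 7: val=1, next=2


Floyd's tortoise (slow, +1) and hare (fast, +2):
  init: slow=0, fast=0
  step 1: slow=1, fast=2
  step 2: slow=2, fast=4
  step 3: slow=3, fast=6
  step 4: slow=4, fast=2
  step 5: slow=5, fast=4
  step 6: slow=6, fast=6
  slow == fast at node 6: cycle detected

Cycle: yes


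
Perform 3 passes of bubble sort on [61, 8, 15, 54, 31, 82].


Initial: [61, 8, 15, 54, 31, 82]
Pass 1: [8, 15, 54, 31, 61, 82] (4 swaps)
Pass 2: [8, 15, 31, 54, 61, 82] (1 swaps)
Pass 3: [8, 15, 31, 54, 61, 82] (0 swaps)

After 3 passes: [8, 15, 31, 54, 61, 82]


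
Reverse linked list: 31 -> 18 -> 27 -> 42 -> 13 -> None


Step 1: curr=31, set curr.next=prev(None) | reversed so far: 31
Step 2: curr=18, set curr.next=prev(31) | reversed so far: 18 -> 31
Step 3: curr=27, set curr.next=prev(18) | reversed so far: 27 -> 18 -> 31
Step 4: curr=42, set curr.next=prev(27) | reversed so far: 42 -> 27 -> 18 -> 31
Step 5: curr=13, set curr.next=prev(42) | reversed so far: 13 -> 42 -> 27 -> 18 -> 31

13 -> 42 -> 27 -> 18 -> 31 -> None


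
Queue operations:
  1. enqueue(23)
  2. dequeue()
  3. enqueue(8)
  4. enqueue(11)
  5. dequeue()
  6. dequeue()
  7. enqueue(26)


enqueue(23) -> [23]
dequeue()->23, []
enqueue(8) -> [8]
enqueue(11) -> [8, 11]
dequeue()->8, [11]
dequeue()->11, []
enqueue(26) -> [26]

Final queue: [26]


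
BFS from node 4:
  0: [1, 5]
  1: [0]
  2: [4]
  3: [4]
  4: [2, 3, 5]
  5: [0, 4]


Visit 4, enqueue [2, 3, 5]
Visit 2, enqueue []
Visit 3, enqueue []
Visit 5, enqueue [0]
Visit 0, enqueue [1]
Visit 1, enqueue []

BFS order: [4, 2, 3, 5, 0, 1]


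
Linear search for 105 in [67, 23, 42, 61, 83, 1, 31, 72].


i=0: 67!=105
i=1: 23!=105
i=2: 42!=105
i=3: 61!=105
i=4: 83!=105
i=5: 1!=105
i=6: 31!=105
i=7: 72!=105

Not found, 8 comps
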